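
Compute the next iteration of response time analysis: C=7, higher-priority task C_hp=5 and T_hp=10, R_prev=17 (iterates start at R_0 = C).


R_next = C + ceil(R_prev / T_hp) * C_hp
ceil(17 / 10) = ceil(1.7) = 2
Interference = 2 * 5 = 10
R_next = 7 + 10 = 17
R_next = R_prev, so the iteration has converged (response time = 17).

17


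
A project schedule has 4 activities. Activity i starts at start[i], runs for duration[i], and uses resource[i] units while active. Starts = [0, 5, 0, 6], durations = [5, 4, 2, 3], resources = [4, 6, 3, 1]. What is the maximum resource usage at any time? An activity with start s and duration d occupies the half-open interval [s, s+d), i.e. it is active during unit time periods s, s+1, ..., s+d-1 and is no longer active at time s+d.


Each activity i is active on [start_i, start_i + duration_i).
Compute total resource usage per time slot:
  t=0: active resources = [4, 3], total = 7
  t=1: active resources = [4, 3], total = 7
  t=2: active resources = [4], total = 4
  t=3: active resources = [4], total = 4
  t=4: active resources = [4], total = 4
  t=5: active resources = [6], total = 6
  t=6: active resources = [6, 1], total = 7
  t=7: active resources = [6, 1], total = 7
  t=8: active resources = [6, 1], total = 7
Peak resource demand = 7

7


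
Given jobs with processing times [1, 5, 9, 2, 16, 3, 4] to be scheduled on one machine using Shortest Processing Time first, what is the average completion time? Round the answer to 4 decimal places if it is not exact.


Sort jobs by processing time (SPT order): [1, 2, 3, 4, 5, 9, 16]
Compute completion times sequentially:
  Job 1: processing = 1, completes at 1
  Job 2: processing = 2, completes at 3
  Job 3: processing = 3, completes at 6
  Job 4: processing = 4, completes at 10
  Job 5: processing = 5, completes at 15
  Job 6: processing = 9, completes at 24
  Job 7: processing = 16, completes at 40
Sum of completion times = 99
Average completion time = 99/7 = 14.1429

14.1429


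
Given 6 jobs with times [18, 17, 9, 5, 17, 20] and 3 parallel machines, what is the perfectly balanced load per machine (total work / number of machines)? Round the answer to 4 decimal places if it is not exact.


Total processing time = 18 + 17 + 9 + 5 + 17 + 20 = 86
Number of machines = 3
Ideal balanced load = 86 / 3 = 28.6667

28.6667


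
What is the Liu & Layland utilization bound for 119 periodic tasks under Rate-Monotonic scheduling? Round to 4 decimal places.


Compute 2^(1/119) = 1.0058417632
Subtract 1: 1.0058417632 - 1 = 0.0058417632
Multiply by n: 119 * 0.0058417632 = 0.6951698208
Round to 4 dp: 0.6952

0.6952


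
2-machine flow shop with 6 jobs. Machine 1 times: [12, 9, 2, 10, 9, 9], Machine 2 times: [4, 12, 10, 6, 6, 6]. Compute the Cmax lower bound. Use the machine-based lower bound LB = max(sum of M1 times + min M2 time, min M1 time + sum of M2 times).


LB1 = sum(M1 times) + min(M2 times) = 51 + 4 = 55
LB2 = min(M1 times) + sum(M2 times) = 2 + 44 = 46
Lower bound = max(LB1, LB2) = max(55, 46) = 55

55


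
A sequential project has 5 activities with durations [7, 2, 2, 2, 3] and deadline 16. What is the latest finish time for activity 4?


LF(activity 4) = deadline - sum of successor durations
Successors: activities 5 through 5 with durations [3]
Sum of successor durations = 3
LF = 16 - 3 = 13

13


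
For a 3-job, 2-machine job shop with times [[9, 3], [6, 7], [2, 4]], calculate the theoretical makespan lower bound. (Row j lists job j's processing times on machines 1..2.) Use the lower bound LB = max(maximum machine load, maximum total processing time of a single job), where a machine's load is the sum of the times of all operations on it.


Machine loads:
  Machine 1: 9 + 6 + 2 = 17
  Machine 2: 3 + 7 + 4 = 14
Max machine load = 17
Job totals:
  Job 1: 12
  Job 2: 13
  Job 3: 6
Max job total = 13
Lower bound = max(17, 13) = 17

17


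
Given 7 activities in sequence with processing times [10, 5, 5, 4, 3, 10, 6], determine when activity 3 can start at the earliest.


Activity 3 starts after activities 1 through 2 complete.
Predecessor durations: [10, 5]
ES = 10 + 5 = 15

15


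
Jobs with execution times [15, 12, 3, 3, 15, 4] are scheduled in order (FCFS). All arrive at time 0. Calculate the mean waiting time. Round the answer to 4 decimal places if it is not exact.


FCFS order (as given): [15, 12, 3, 3, 15, 4]
Waiting times:
  Job 1: wait = 0
  Job 2: wait = 15
  Job 3: wait = 27
  Job 4: wait = 30
  Job 5: wait = 33
  Job 6: wait = 48
Sum of waiting times = 153
Average waiting time = 153/6 = 25.5

25.5


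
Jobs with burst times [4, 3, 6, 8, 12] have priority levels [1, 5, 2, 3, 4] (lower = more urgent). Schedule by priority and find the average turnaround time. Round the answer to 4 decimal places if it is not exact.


Sort by priority (ascending = highest first):
Order: [(1, 4), (2, 6), (3, 8), (4, 12), (5, 3)]
Completion times:
  Priority 1, burst=4, C=4
  Priority 2, burst=6, C=10
  Priority 3, burst=8, C=18
  Priority 4, burst=12, C=30
  Priority 5, burst=3, C=33
Average turnaround = 95/5 = 19.0

19.0


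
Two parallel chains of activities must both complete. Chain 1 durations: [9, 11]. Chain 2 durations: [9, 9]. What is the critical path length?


Path A total = 9 + 11 = 20
Path B total = 9 + 9 = 18
Critical path = longest path = max(20, 18) = 20

20


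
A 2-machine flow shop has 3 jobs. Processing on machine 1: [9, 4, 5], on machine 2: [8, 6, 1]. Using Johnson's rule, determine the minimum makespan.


Apply Johnson's rule:
  Group 1 (a <= b): [(2, 4, 6)]
  Group 2 (a > b): [(1, 9, 8), (3, 5, 1)]
Optimal job order: [2, 1, 3]
Schedule:
  Job 2: M1 done at 4, M2 done at 10
  Job 1: M1 done at 13, M2 done at 21
  Job 3: M1 done at 18, M2 done at 22
Makespan = 22

22


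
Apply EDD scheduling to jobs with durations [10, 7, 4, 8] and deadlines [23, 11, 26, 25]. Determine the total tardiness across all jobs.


Sort by due date (EDD order): [(7, 11), (10, 23), (8, 25), (4, 26)]
Compute completion times and tardiness:
  Job 1: p=7, d=11, C=7, tardiness=max(0,7-11)=0
  Job 2: p=10, d=23, C=17, tardiness=max(0,17-23)=0
  Job 3: p=8, d=25, C=25, tardiness=max(0,25-25)=0
  Job 4: p=4, d=26, C=29, tardiness=max(0,29-26)=3
Total tardiness = 3

3


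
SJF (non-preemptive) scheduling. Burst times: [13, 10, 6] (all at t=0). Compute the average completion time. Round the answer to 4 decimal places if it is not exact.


SJF order (ascending): [6, 10, 13]
Completion times:
  Job 1: burst=6, C=6
  Job 2: burst=10, C=16
  Job 3: burst=13, C=29
Average completion = 51/3 = 17.0

17.0


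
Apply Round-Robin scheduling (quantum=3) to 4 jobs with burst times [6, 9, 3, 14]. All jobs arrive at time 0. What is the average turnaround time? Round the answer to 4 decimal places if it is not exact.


Time quantum = 3
Execution trace:
  J1 runs 3 units, time = 3
  J2 runs 3 units, time = 6
  J3 runs 3 units, time = 9
  J4 runs 3 units, time = 12
  J1 runs 3 units, time = 15
  J2 runs 3 units, time = 18
  J4 runs 3 units, time = 21
  J2 runs 3 units, time = 24
  J4 runs 3 units, time = 27
  J4 runs 3 units, time = 30
  J4 runs 2 units, time = 32
Finish times: [15, 24, 9, 32]
Average turnaround = 80/4 = 20.0

20.0


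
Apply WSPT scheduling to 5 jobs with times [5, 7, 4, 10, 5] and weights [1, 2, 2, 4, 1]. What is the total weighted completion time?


Compute p/w ratios and sort ascending (WSPT): [(4, 2), (10, 4), (7, 2), (5, 1), (5, 1)]
Compute weighted completion times:
  Job (p=4,w=2): C=4, w*C=2*4=8
  Job (p=10,w=4): C=14, w*C=4*14=56
  Job (p=7,w=2): C=21, w*C=2*21=42
  Job (p=5,w=1): C=26, w*C=1*26=26
  Job (p=5,w=1): C=31, w*C=1*31=31
Total weighted completion time = 163

163


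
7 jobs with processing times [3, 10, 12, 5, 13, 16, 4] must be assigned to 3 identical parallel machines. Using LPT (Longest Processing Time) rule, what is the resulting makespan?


Sort jobs in decreasing order (LPT): [16, 13, 12, 10, 5, 4, 3]
Assign each job to the least loaded machine:
  Machine 1: jobs [16, 4], load = 20
  Machine 2: jobs [13, 5, 3], load = 21
  Machine 3: jobs [12, 10], load = 22
Makespan = max load = 22

22


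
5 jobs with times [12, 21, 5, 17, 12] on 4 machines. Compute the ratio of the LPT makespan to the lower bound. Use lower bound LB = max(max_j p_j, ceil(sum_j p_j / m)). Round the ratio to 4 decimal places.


LPT order: [21, 17, 12, 12, 5]
Machine loads after assignment: [21, 17, 17, 12]
LPT makespan = 21
Lower bound = max(max_job, ceil(total/4)) = max(21, 17) = 21
Ratio = 21 / 21 = 1.0

1.0


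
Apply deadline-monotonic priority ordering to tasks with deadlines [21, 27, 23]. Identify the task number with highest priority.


Sort tasks by relative deadline (ascending):
  Task 1: deadline = 21
  Task 3: deadline = 23
  Task 2: deadline = 27
Priority order (highest first): [1, 3, 2]
Highest priority task = 1

1


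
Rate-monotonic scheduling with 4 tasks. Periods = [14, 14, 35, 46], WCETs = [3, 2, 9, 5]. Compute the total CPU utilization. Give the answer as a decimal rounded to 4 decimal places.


Compute individual utilizations (exact fractions):
  Task 1: C/T = 3/14 (approx. 0.2143)
  Task 2: C/T = 2/14 = 1/7 (approx. 0.1429)
  Task 3: C/T = 9/35 (approx. 0.2571)
  Task 4: C/T = 5/46 (approx. 0.1087)
Total utilization U = 3/14 + 1/7 + 9/35 + 5/46 = 582/805
Rounded to 4 decimal places: U = 0.7230
RM (Liu & Layland) bound for 4 tasks = 0.756828; compare with U = 582/805 (approx. 0.722981)
U <= bound, so schedulable by RM sufficient condition.

0.7230


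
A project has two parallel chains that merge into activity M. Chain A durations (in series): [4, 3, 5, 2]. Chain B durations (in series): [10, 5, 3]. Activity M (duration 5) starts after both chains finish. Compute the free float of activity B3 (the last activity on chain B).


ES(B3) = sum of predecessors on chain B = 15
EF(B3) = ES + duration = 15 + 3 = 18
Successor of B3 is M. ES(M) = max(sum(A), sum(B)) = max(14, 18) = 18
Free float = ES(successor) - EF(current) = 18 - 18 = 0

0


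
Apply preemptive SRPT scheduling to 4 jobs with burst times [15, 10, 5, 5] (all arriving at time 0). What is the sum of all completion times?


Since all jobs arrive at t=0, SRPT equals SPT ordering.
SPT order: [5, 5, 10, 15]
Completion times:
  Job 1: p=5, C=5
  Job 2: p=5, C=10
  Job 3: p=10, C=20
  Job 4: p=15, C=35
Total completion time = 5 + 10 + 20 + 35 = 70

70


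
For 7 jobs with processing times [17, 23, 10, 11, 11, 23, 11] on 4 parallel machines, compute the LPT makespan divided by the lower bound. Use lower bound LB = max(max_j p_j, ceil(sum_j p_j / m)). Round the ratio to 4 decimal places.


LPT order: [23, 23, 17, 11, 11, 11, 10]
Machine loads after assignment: [23, 23, 28, 32]
LPT makespan = 32
Lower bound = max(max_job, ceil(total/4)) = max(23, 27) = 27
Ratio = 32 / 27 = 1.1852

1.1852


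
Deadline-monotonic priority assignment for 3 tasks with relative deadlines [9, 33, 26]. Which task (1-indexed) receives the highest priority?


Sort tasks by relative deadline (ascending):
  Task 1: deadline = 9
  Task 3: deadline = 26
  Task 2: deadline = 33
Priority order (highest first): [1, 3, 2]
Highest priority task = 1

1


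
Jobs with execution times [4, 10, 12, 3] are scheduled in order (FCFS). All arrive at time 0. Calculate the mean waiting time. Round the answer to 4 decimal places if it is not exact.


FCFS order (as given): [4, 10, 12, 3]
Waiting times:
  Job 1: wait = 0
  Job 2: wait = 4
  Job 3: wait = 14
  Job 4: wait = 26
Sum of waiting times = 44
Average waiting time = 44/4 = 11.0

11.0


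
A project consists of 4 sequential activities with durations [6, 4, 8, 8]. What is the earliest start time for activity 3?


Activity 3 starts after activities 1 through 2 complete.
Predecessor durations: [6, 4]
ES = 6 + 4 = 10

10


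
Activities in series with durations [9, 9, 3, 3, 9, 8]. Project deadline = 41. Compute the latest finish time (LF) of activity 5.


LF(activity 5) = deadline - sum of successor durations
Successors: activities 6 through 6 with durations [8]
Sum of successor durations = 8
LF = 41 - 8 = 33

33


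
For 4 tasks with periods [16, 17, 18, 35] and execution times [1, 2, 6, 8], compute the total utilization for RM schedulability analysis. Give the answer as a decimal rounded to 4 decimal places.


Compute individual utilizations (exact fractions):
  Task 1: C/T = 1/16 (approx. 0.0625)
  Task 2: C/T = 2/17 (approx. 0.1176)
  Task 3: C/T = 6/18 = 1/3 (approx. 0.3333)
  Task 4: C/T = 8/35 (approx. 0.2286)
Total utilization U = 1/16 + 2/17 + 1/3 + 8/35 = 21193/28560
Rounded to 4 decimal places: U = 0.7421
RM (Liu & Layland) bound for 4 tasks = 0.756828; compare with U = 21193/28560 (approx. 0.742052)
U <= bound, so schedulable by RM sufficient condition.

0.7421


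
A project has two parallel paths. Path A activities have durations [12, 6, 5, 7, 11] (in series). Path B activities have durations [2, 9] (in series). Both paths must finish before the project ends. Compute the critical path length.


Path A total = 12 + 6 + 5 + 7 + 11 = 41
Path B total = 2 + 9 = 11
Critical path = longest path = max(41, 11) = 41

41


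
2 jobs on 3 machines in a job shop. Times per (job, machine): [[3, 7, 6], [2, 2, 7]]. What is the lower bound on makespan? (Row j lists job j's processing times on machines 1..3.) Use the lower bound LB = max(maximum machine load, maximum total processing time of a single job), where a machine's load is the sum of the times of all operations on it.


Machine loads:
  Machine 1: 3 + 2 = 5
  Machine 2: 7 + 2 = 9
  Machine 3: 6 + 7 = 13
Max machine load = 13
Job totals:
  Job 1: 16
  Job 2: 11
Max job total = 16
Lower bound = max(13, 16) = 16

16


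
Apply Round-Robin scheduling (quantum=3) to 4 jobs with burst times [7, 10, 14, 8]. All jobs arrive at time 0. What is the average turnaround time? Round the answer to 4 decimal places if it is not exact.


Time quantum = 3
Execution trace:
  J1 runs 3 units, time = 3
  J2 runs 3 units, time = 6
  J3 runs 3 units, time = 9
  J4 runs 3 units, time = 12
  J1 runs 3 units, time = 15
  J2 runs 3 units, time = 18
  J3 runs 3 units, time = 21
  J4 runs 3 units, time = 24
  J1 runs 1 units, time = 25
  J2 runs 3 units, time = 28
  J3 runs 3 units, time = 31
  J4 runs 2 units, time = 33
  J2 runs 1 units, time = 34
  J3 runs 3 units, time = 37
  J3 runs 2 units, time = 39
Finish times: [25, 34, 39, 33]
Average turnaround = 131/4 = 32.75

32.75


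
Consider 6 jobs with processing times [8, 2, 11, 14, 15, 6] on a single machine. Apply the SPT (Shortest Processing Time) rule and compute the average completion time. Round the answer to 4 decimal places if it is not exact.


Sort jobs by processing time (SPT order): [2, 6, 8, 11, 14, 15]
Compute completion times sequentially:
  Job 1: processing = 2, completes at 2
  Job 2: processing = 6, completes at 8
  Job 3: processing = 8, completes at 16
  Job 4: processing = 11, completes at 27
  Job 5: processing = 14, completes at 41
  Job 6: processing = 15, completes at 56
Sum of completion times = 150
Average completion time = 150/6 = 25.0

25.0


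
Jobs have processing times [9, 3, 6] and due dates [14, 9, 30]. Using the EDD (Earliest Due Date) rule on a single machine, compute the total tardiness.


Sort by due date (EDD order): [(3, 9), (9, 14), (6, 30)]
Compute completion times and tardiness:
  Job 1: p=3, d=9, C=3, tardiness=max(0,3-9)=0
  Job 2: p=9, d=14, C=12, tardiness=max(0,12-14)=0
  Job 3: p=6, d=30, C=18, tardiness=max(0,18-30)=0
Total tardiness = 0

0


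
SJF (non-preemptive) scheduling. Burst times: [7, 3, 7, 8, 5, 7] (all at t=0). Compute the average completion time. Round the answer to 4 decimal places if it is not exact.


SJF order (ascending): [3, 5, 7, 7, 7, 8]
Completion times:
  Job 1: burst=3, C=3
  Job 2: burst=5, C=8
  Job 3: burst=7, C=15
  Job 4: burst=7, C=22
  Job 5: burst=7, C=29
  Job 6: burst=8, C=37
Average completion = 114/6 = 19.0

19.0


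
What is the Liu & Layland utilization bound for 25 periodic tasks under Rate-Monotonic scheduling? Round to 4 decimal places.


Compute 2^(1/25) = 1.0281138267
Subtract 1: 1.0281138267 - 1 = 0.0281138267
Multiply by n: 25 * 0.0281138267 = 0.7028456675
Round to 4 dp: 0.7028

0.7028


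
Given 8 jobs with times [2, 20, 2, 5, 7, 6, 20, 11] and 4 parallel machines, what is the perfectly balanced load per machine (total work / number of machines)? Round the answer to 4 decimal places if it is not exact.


Total processing time = 2 + 20 + 2 + 5 + 7 + 6 + 20 + 11 = 73
Number of machines = 4
Ideal balanced load = 73 / 4 = 18.25

18.25


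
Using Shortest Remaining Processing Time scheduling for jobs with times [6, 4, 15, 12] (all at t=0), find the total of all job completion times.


Since all jobs arrive at t=0, SRPT equals SPT ordering.
SPT order: [4, 6, 12, 15]
Completion times:
  Job 1: p=4, C=4
  Job 2: p=6, C=10
  Job 3: p=12, C=22
  Job 4: p=15, C=37
Total completion time = 4 + 10 + 22 + 37 = 73

73


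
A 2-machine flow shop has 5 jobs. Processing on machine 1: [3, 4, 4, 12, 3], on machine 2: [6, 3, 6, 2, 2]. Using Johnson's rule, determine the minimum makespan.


Apply Johnson's rule:
  Group 1 (a <= b): [(1, 3, 6), (3, 4, 6)]
  Group 2 (a > b): [(2, 4, 3), (4, 12, 2), (5, 3, 2)]
Optimal job order: [1, 3, 2, 4, 5]
Schedule:
  Job 1: M1 done at 3, M2 done at 9
  Job 3: M1 done at 7, M2 done at 15
  Job 2: M1 done at 11, M2 done at 18
  Job 4: M1 done at 23, M2 done at 25
  Job 5: M1 done at 26, M2 done at 28
Makespan = 28

28


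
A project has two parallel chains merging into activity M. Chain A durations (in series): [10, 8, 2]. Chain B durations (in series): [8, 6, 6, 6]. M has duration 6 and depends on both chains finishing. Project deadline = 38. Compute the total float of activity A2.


Forward pass: ES(A2) = sum of predecessors on chain A = 10
EF = ES + duration = 10 + 8 = 18
Backward pass: LF(M) = deadline = 38; LS(M) = 38 - 6 = 32
LF(A2) = LS(M) - sum(successors on chain A) = 32 - 2 = 30
LS = LF - duration = 30 - 8 = 22
Total float = LS - ES = 22 - 10 = 12

12


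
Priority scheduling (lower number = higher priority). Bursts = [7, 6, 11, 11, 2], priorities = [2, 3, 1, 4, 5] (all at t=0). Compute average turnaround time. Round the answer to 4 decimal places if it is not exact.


Sort by priority (ascending = highest first):
Order: [(1, 11), (2, 7), (3, 6), (4, 11), (5, 2)]
Completion times:
  Priority 1, burst=11, C=11
  Priority 2, burst=7, C=18
  Priority 3, burst=6, C=24
  Priority 4, burst=11, C=35
  Priority 5, burst=2, C=37
Average turnaround = 125/5 = 25.0

25.0


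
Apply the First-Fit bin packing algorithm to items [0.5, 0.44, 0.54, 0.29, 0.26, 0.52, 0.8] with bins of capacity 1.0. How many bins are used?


Place items sequentially using First-Fit:
  Item 0.5 -> new Bin 1
  Item 0.44 -> Bin 1 (now 0.94)
  Item 0.54 -> new Bin 2
  Item 0.29 -> Bin 2 (now 0.83)
  Item 0.26 -> new Bin 3
  Item 0.52 -> Bin 3 (now 0.78)
  Item 0.8 -> new Bin 4
Total bins used = 4

4


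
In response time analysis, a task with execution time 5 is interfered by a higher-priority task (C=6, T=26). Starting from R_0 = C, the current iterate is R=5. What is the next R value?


R_next = C + ceil(R_prev / T_hp) * C_hp
ceil(5 / 26) = ceil(0.1923) = 1
Interference = 1 * 6 = 6
R_next = 5 + 6 = 11

11


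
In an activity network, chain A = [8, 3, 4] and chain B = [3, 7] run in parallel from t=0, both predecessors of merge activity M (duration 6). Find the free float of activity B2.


ES(B2) = sum of predecessors on chain B = 3
EF(B2) = ES + duration = 3 + 7 = 10
Successor of B2 is M. ES(M) = max(sum(A), sum(B)) = max(15, 10) = 15
Free float = ES(successor) - EF(current) = 15 - 10 = 5

5


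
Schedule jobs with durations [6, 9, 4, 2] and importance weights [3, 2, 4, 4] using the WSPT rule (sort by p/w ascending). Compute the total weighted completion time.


Compute p/w ratios and sort ascending (WSPT): [(2, 4), (4, 4), (6, 3), (9, 2)]
Compute weighted completion times:
  Job (p=2,w=4): C=2, w*C=4*2=8
  Job (p=4,w=4): C=6, w*C=4*6=24
  Job (p=6,w=3): C=12, w*C=3*12=36
  Job (p=9,w=2): C=21, w*C=2*21=42
Total weighted completion time = 110

110


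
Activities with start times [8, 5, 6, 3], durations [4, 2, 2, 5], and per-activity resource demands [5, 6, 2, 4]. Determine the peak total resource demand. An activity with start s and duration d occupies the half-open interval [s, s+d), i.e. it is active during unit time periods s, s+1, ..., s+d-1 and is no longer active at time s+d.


Each activity i is active on [start_i, start_i + duration_i).
Compute total resource usage per time slot:
  t=0: active resources = [], total = 0
  t=1: active resources = [], total = 0
  t=2: active resources = [], total = 0
  t=3: active resources = [4], total = 4
  t=4: active resources = [4], total = 4
  t=5: active resources = [6, 4], total = 10
  t=6: active resources = [6, 2, 4], total = 12
  t=7: active resources = [2, 4], total = 6
  t=8: active resources = [5], total = 5
  t=9: active resources = [5], total = 5
  t=10: active resources = [5], total = 5
  t=11: active resources = [5], total = 5
Peak resource demand = 12

12


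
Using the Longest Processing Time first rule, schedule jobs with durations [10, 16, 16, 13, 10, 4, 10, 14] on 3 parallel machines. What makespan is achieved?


Sort jobs in decreasing order (LPT): [16, 16, 14, 13, 10, 10, 10, 4]
Assign each job to the least loaded machine:
  Machine 1: jobs [16, 10, 10], load = 36
  Machine 2: jobs [16, 10, 4], load = 30
  Machine 3: jobs [14, 13], load = 27
Makespan = max load = 36

36


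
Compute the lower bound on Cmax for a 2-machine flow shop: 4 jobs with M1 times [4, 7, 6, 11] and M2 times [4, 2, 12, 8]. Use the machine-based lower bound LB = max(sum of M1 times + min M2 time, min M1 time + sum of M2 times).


LB1 = sum(M1 times) + min(M2 times) = 28 + 2 = 30
LB2 = min(M1 times) + sum(M2 times) = 4 + 26 = 30
Lower bound = max(LB1, LB2) = max(30, 30) = 30

30


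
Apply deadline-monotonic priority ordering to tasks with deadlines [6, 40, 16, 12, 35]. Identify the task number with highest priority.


Sort tasks by relative deadline (ascending):
  Task 1: deadline = 6
  Task 4: deadline = 12
  Task 3: deadline = 16
  Task 5: deadline = 35
  Task 2: deadline = 40
Priority order (highest first): [1, 4, 3, 5, 2]
Highest priority task = 1

1


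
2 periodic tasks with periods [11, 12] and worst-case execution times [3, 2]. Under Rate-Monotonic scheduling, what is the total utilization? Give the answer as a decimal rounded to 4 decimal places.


Compute individual utilizations (exact fractions):
  Task 1: C/T = 3/11 (approx. 0.2727)
  Task 2: C/T = 2/12 = 1/6 (approx. 0.1667)
Total utilization U = 3/11 + 1/6 = 29/66
Rounded to 4 decimal places: U = 0.4394
RM (Liu & Layland) bound for 2 tasks = 0.828427; compare with U = 29/66 (approx. 0.439394)
U <= bound, so schedulable by RM sufficient condition.

0.4394


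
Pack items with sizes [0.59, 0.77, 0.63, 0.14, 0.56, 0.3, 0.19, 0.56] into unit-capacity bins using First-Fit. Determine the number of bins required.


Place items sequentially using First-Fit:
  Item 0.59 -> new Bin 1
  Item 0.77 -> new Bin 2
  Item 0.63 -> new Bin 3
  Item 0.14 -> Bin 1 (now 0.73)
  Item 0.56 -> new Bin 4
  Item 0.3 -> Bin 3 (now 0.93)
  Item 0.19 -> Bin 1 (now 0.92)
  Item 0.56 -> new Bin 5
Total bins used = 5

5


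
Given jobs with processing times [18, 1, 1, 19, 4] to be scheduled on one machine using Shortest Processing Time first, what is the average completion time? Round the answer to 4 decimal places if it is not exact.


Sort jobs by processing time (SPT order): [1, 1, 4, 18, 19]
Compute completion times sequentially:
  Job 1: processing = 1, completes at 1
  Job 2: processing = 1, completes at 2
  Job 3: processing = 4, completes at 6
  Job 4: processing = 18, completes at 24
  Job 5: processing = 19, completes at 43
Sum of completion times = 76
Average completion time = 76/5 = 15.2

15.2


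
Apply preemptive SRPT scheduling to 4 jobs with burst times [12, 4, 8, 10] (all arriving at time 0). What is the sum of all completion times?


Since all jobs arrive at t=0, SRPT equals SPT ordering.
SPT order: [4, 8, 10, 12]
Completion times:
  Job 1: p=4, C=4
  Job 2: p=8, C=12
  Job 3: p=10, C=22
  Job 4: p=12, C=34
Total completion time = 4 + 12 + 22 + 34 = 72

72


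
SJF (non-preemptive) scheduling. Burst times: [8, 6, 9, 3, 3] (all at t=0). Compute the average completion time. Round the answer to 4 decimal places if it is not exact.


SJF order (ascending): [3, 3, 6, 8, 9]
Completion times:
  Job 1: burst=3, C=3
  Job 2: burst=3, C=6
  Job 3: burst=6, C=12
  Job 4: burst=8, C=20
  Job 5: burst=9, C=29
Average completion = 70/5 = 14.0

14.0


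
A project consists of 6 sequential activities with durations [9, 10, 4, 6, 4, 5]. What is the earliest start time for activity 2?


Activity 2 starts after activities 1 through 1 complete.
Predecessor durations: [9]
ES = 9 = 9

9


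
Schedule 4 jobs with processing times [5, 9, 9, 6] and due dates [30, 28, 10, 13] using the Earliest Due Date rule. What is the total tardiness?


Sort by due date (EDD order): [(9, 10), (6, 13), (9, 28), (5, 30)]
Compute completion times and tardiness:
  Job 1: p=9, d=10, C=9, tardiness=max(0,9-10)=0
  Job 2: p=6, d=13, C=15, tardiness=max(0,15-13)=2
  Job 3: p=9, d=28, C=24, tardiness=max(0,24-28)=0
  Job 4: p=5, d=30, C=29, tardiness=max(0,29-30)=0
Total tardiness = 2

2


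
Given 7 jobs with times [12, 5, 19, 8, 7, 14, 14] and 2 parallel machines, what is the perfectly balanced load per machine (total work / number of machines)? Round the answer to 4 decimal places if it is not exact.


Total processing time = 12 + 5 + 19 + 8 + 7 + 14 + 14 = 79
Number of machines = 2
Ideal balanced load = 79 / 2 = 39.5

39.5


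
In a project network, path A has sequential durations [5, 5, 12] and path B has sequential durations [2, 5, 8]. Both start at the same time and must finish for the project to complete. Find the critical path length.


Path A total = 5 + 5 + 12 = 22
Path B total = 2 + 5 + 8 = 15
Critical path = longest path = max(22, 15) = 22

22


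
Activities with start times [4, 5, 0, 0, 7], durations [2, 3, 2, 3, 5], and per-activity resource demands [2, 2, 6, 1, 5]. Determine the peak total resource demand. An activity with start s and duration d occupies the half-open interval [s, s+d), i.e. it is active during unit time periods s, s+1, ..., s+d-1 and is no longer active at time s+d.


Each activity i is active on [start_i, start_i + duration_i).
Compute total resource usage per time slot:
  t=0: active resources = [6, 1], total = 7
  t=1: active resources = [6, 1], total = 7
  t=2: active resources = [1], total = 1
  t=3: active resources = [], total = 0
  t=4: active resources = [2], total = 2
  t=5: active resources = [2, 2], total = 4
  t=6: active resources = [2], total = 2
  t=7: active resources = [2, 5], total = 7
  t=8: active resources = [5], total = 5
  t=9: active resources = [5], total = 5
  t=10: active resources = [5], total = 5
  t=11: active resources = [5], total = 5
Peak resource demand = 7

7


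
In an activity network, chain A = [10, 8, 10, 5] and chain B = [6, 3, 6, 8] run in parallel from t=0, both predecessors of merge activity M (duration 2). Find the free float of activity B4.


ES(B4) = sum of predecessors on chain B = 15
EF(B4) = ES + duration = 15 + 8 = 23
Successor of B4 is M. ES(M) = max(sum(A), sum(B)) = max(33, 23) = 33
Free float = ES(successor) - EF(current) = 33 - 23 = 10

10


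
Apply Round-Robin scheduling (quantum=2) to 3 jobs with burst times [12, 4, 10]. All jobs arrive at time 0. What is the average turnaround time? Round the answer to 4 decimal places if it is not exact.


Time quantum = 2
Execution trace:
  J1 runs 2 units, time = 2
  J2 runs 2 units, time = 4
  J3 runs 2 units, time = 6
  J1 runs 2 units, time = 8
  J2 runs 2 units, time = 10
  J3 runs 2 units, time = 12
  J1 runs 2 units, time = 14
  J3 runs 2 units, time = 16
  J1 runs 2 units, time = 18
  J3 runs 2 units, time = 20
  J1 runs 2 units, time = 22
  J3 runs 2 units, time = 24
  J1 runs 2 units, time = 26
Finish times: [26, 10, 24]
Average turnaround = 60/3 = 20.0

20.0


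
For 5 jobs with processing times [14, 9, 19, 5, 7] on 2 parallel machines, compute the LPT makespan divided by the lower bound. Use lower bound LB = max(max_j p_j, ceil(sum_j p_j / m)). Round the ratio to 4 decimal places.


LPT order: [19, 14, 9, 7, 5]
Machine loads after assignment: [26, 28]
LPT makespan = 28
Lower bound = max(max_job, ceil(total/2)) = max(19, 27) = 27
Ratio = 28 / 27 = 1.037

1.037


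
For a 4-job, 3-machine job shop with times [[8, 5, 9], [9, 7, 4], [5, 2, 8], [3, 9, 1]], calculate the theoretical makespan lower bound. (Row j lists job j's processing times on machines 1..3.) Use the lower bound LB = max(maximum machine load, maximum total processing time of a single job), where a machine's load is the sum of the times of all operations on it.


Machine loads:
  Machine 1: 8 + 9 + 5 + 3 = 25
  Machine 2: 5 + 7 + 2 + 9 = 23
  Machine 3: 9 + 4 + 8 + 1 = 22
Max machine load = 25
Job totals:
  Job 1: 22
  Job 2: 20
  Job 3: 15
  Job 4: 13
Max job total = 22
Lower bound = max(25, 22) = 25

25


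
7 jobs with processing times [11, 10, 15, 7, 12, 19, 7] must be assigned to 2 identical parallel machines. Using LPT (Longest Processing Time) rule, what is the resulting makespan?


Sort jobs in decreasing order (LPT): [19, 15, 12, 11, 10, 7, 7]
Assign each job to the least loaded machine:
  Machine 1: jobs [19, 11, 7, 7], load = 44
  Machine 2: jobs [15, 12, 10], load = 37
Makespan = max load = 44

44


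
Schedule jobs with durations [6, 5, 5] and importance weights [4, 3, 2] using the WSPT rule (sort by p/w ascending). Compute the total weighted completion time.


Compute p/w ratios and sort ascending (WSPT): [(6, 4), (5, 3), (5, 2)]
Compute weighted completion times:
  Job (p=6,w=4): C=6, w*C=4*6=24
  Job (p=5,w=3): C=11, w*C=3*11=33
  Job (p=5,w=2): C=16, w*C=2*16=32
Total weighted completion time = 89

89


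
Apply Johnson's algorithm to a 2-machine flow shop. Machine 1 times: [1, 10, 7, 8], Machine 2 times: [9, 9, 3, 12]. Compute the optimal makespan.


Apply Johnson's rule:
  Group 1 (a <= b): [(1, 1, 9), (4, 8, 12)]
  Group 2 (a > b): [(2, 10, 9), (3, 7, 3)]
Optimal job order: [1, 4, 2, 3]
Schedule:
  Job 1: M1 done at 1, M2 done at 10
  Job 4: M1 done at 9, M2 done at 22
  Job 2: M1 done at 19, M2 done at 31
  Job 3: M1 done at 26, M2 done at 34
Makespan = 34

34


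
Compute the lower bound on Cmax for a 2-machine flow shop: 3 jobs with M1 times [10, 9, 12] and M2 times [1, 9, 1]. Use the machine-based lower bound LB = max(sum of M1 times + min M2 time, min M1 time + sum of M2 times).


LB1 = sum(M1 times) + min(M2 times) = 31 + 1 = 32
LB2 = min(M1 times) + sum(M2 times) = 9 + 11 = 20
Lower bound = max(LB1, LB2) = max(32, 20) = 32

32


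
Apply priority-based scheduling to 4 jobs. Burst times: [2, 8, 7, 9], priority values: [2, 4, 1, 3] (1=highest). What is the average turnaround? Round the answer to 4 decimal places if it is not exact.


Sort by priority (ascending = highest first):
Order: [(1, 7), (2, 2), (3, 9), (4, 8)]
Completion times:
  Priority 1, burst=7, C=7
  Priority 2, burst=2, C=9
  Priority 3, burst=9, C=18
  Priority 4, burst=8, C=26
Average turnaround = 60/4 = 15.0

15.0


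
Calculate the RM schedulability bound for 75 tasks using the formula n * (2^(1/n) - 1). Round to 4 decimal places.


Compute 2^(1/75) = 1.0092848012
Subtract 1: 1.0092848012 - 1 = 0.0092848012
Multiply by n: 75 * 0.0092848012 = 0.6963600900
Round to 4 dp: 0.6964

0.6964


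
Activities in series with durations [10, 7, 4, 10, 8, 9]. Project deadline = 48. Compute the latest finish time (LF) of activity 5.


LF(activity 5) = deadline - sum of successor durations
Successors: activities 6 through 6 with durations [9]
Sum of successor durations = 9
LF = 48 - 9 = 39

39


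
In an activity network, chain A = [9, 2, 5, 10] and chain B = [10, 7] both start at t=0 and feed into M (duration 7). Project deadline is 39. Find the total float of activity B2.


Forward pass: ES(B2) = sum of predecessors on chain B = 10
EF = ES + duration = 10 + 7 = 17
Backward pass: LF(M) = deadline = 39; LS(M) = 39 - 7 = 32
LF(B2) = LS(M) - sum(successors on chain B) = 32 - 0 = 32
LS = LF - duration = 32 - 7 = 25
Total float = LS - ES = 25 - 10 = 15

15


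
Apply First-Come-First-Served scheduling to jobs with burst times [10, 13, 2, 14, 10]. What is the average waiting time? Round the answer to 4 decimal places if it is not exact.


FCFS order (as given): [10, 13, 2, 14, 10]
Waiting times:
  Job 1: wait = 0
  Job 2: wait = 10
  Job 3: wait = 23
  Job 4: wait = 25
  Job 5: wait = 39
Sum of waiting times = 97
Average waiting time = 97/5 = 19.4

19.4


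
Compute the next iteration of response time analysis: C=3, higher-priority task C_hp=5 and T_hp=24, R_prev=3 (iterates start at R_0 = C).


R_next = C + ceil(R_prev / T_hp) * C_hp
ceil(3 / 24) = ceil(0.125) = 1
Interference = 1 * 5 = 5
R_next = 3 + 5 = 8

8


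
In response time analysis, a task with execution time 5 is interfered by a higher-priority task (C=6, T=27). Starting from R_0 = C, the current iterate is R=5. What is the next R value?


R_next = C + ceil(R_prev / T_hp) * C_hp
ceil(5 / 27) = ceil(0.1852) = 1
Interference = 1 * 6 = 6
R_next = 5 + 6 = 11

11


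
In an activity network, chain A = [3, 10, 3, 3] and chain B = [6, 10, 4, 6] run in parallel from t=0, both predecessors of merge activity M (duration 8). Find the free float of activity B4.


ES(B4) = sum of predecessors on chain B = 20
EF(B4) = ES + duration = 20 + 6 = 26
Successor of B4 is M. ES(M) = max(sum(A), sum(B)) = max(19, 26) = 26
Free float = ES(successor) - EF(current) = 26 - 26 = 0

0


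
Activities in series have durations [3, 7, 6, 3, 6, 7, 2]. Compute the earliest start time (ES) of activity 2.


Activity 2 starts after activities 1 through 1 complete.
Predecessor durations: [3]
ES = 3 = 3

3


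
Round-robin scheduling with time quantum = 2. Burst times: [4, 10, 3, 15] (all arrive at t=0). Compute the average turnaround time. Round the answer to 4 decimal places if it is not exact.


Time quantum = 2
Execution trace:
  J1 runs 2 units, time = 2
  J2 runs 2 units, time = 4
  J3 runs 2 units, time = 6
  J4 runs 2 units, time = 8
  J1 runs 2 units, time = 10
  J2 runs 2 units, time = 12
  J3 runs 1 units, time = 13
  J4 runs 2 units, time = 15
  J2 runs 2 units, time = 17
  J4 runs 2 units, time = 19
  J2 runs 2 units, time = 21
  J4 runs 2 units, time = 23
  J2 runs 2 units, time = 25
  J4 runs 2 units, time = 27
  J4 runs 2 units, time = 29
  J4 runs 2 units, time = 31
  J4 runs 1 units, time = 32
Finish times: [10, 25, 13, 32]
Average turnaround = 80/4 = 20.0

20.0


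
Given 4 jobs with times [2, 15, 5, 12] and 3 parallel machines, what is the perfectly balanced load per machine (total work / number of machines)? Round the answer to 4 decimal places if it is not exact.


Total processing time = 2 + 15 + 5 + 12 = 34
Number of machines = 3
Ideal balanced load = 34 / 3 = 11.3333

11.3333


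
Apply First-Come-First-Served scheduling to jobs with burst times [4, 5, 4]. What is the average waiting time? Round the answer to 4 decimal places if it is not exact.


FCFS order (as given): [4, 5, 4]
Waiting times:
  Job 1: wait = 0
  Job 2: wait = 4
  Job 3: wait = 9
Sum of waiting times = 13
Average waiting time = 13/3 = 4.3333

4.3333


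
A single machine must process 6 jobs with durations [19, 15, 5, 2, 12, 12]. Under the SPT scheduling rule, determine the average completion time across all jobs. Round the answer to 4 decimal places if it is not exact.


Sort jobs by processing time (SPT order): [2, 5, 12, 12, 15, 19]
Compute completion times sequentially:
  Job 1: processing = 2, completes at 2
  Job 2: processing = 5, completes at 7
  Job 3: processing = 12, completes at 19
  Job 4: processing = 12, completes at 31
  Job 5: processing = 15, completes at 46
  Job 6: processing = 19, completes at 65
Sum of completion times = 170
Average completion time = 170/6 = 28.3333

28.3333


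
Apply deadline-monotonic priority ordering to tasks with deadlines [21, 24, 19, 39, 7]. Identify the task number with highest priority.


Sort tasks by relative deadline (ascending):
  Task 5: deadline = 7
  Task 3: deadline = 19
  Task 1: deadline = 21
  Task 2: deadline = 24
  Task 4: deadline = 39
Priority order (highest first): [5, 3, 1, 2, 4]
Highest priority task = 5

5


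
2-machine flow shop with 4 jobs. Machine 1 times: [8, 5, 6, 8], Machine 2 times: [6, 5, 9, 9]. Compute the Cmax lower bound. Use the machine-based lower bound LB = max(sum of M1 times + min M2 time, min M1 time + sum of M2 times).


LB1 = sum(M1 times) + min(M2 times) = 27 + 5 = 32
LB2 = min(M1 times) + sum(M2 times) = 5 + 29 = 34
Lower bound = max(LB1, LB2) = max(32, 34) = 34

34


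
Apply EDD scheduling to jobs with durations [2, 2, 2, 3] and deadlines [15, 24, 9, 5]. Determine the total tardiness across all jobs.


Sort by due date (EDD order): [(3, 5), (2, 9), (2, 15), (2, 24)]
Compute completion times and tardiness:
  Job 1: p=3, d=5, C=3, tardiness=max(0,3-5)=0
  Job 2: p=2, d=9, C=5, tardiness=max(0,5-9)=0
  Job 3: p=2, d=15, C=7, tardiness=max(0,7-15)=0
  Job 4: p=2, d=24, C=9, tardiness=max(0,9-24)=0
Total tardiness = 0

0


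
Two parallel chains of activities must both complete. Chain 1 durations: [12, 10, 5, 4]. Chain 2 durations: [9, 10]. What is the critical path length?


Path A total = 12 + 10 + 5 + 4 = 31
Path B total = 9 + 10 = 19
Critical path = longest path = max(31, 19) = 31

31


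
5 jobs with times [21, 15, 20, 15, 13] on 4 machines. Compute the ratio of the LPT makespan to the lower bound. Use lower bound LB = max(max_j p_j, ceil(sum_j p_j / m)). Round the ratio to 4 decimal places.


LPT order: [21, 20, 15, 15, 13]
Machine loads after assignment: [21, 20, 28, 15]
LPT makespan = 28
Lower bound = max(max_job, ceil(total/4)) = max(21, 21) = 21
Ratio = 28 / 21 = 1.3333

1.3333


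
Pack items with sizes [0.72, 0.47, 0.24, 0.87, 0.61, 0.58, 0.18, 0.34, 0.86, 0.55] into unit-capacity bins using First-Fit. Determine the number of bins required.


Place items sequentially using First-Fit:
  Item 0.72 -> new Bin 1
  Item 0.47 -> new Bin 2
  Item 0.24 -> Bin 1 (now 0.96)
  Item 0.87 -> new Bin 3
  Item 0.61 -> new Bin 4
  Item 0.58 -> new Bin 5
  Item 0.18 -> Bin 2 (now 0.65)
  Item 0.34 -> Bin 2 (now 0.99)
  Item 0.86 -> new Bin 6
  Item 0.55 -> new Bin 7
Total bins used = 7

7


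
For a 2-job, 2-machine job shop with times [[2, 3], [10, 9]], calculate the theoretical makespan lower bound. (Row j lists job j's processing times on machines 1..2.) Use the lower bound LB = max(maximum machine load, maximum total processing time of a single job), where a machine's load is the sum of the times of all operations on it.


Machine loads:
  Machine 1: 2 + 10 = 12
  Machine 2: 3 + 9 = 12
Max machine load = 12
Job totals:
  Job 1: 5
  Job 2: 19
Max job total = 19
Lower bound = max(12, 19) = 19

19


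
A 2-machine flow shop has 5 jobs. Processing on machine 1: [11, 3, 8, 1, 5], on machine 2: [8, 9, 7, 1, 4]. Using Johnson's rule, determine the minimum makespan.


Apply Johnson's rule:
  Group 1 (a <= b): [(4, 1, 1), (2, 3, 9)]
  Group 2 (a > b): [(1, 11, 8), (3, 8, 7), (5, 5, 4)]
Optimal job order: [4, 2, 1, 3, 5]
Schedule:
  Job 4: M1 done at 1, M2 done at 2
  Job 2: M1 done at 4, M2 done at 13
  Job 1: M1 done at 15, M2 done at 23
  Job 3: M1 done at 23, M2 done at 30
  Job 5: M1 done at 28, M2 done at 34
Makespan = 34

34


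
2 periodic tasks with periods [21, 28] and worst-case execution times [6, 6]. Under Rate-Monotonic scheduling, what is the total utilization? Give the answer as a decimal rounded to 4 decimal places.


Compute individual utilizations (exact fractions):
  Task 1: C/T = 6/21 = 2/7 (approx. 0.2857)
  Task 2: C/T = 6/28 = 3/14 (approx. 0.2143)
Total utilization U = 2/7 + 3/14 = 1/2
Rounded to 4 decimal places: U = 0.5000
RM (Liu & Layland) bound for 2 tasks = 0.828427; compare with U = 1/2 (approx. 0.500000)
U <= bound, so schedulable by RM sufficient condition.

0.5000
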